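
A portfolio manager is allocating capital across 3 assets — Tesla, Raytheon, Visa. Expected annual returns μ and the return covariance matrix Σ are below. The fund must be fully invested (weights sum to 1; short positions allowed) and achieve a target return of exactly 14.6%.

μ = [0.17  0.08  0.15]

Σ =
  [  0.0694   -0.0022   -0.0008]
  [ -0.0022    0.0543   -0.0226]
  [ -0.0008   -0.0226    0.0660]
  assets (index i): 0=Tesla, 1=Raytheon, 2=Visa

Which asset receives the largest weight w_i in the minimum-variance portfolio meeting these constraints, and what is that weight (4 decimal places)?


p=Σ⁻¹μ = [2.5816  2.9585  3.3171]
q=Σ⁻¹𝟙 = [15.6435  29.6626  25.4983]
a=μᵀp=1.173110  b=𝟙ᵀp=8.857142  c=𝟙ᵀq=70.804349  D=ac−b²=4.612300
λ₁=(c·0.146−b)/D = (70.804349·0.146−8.857142)/4.612300 = 0.320945
λ₂=(a−b·0.146)/D = (1.173110−8.857142·0.146)/4.612300 = -0.026025
w* = 0.320945·p + -0.026025·q:
  w_0 = 0.320945·2.5816 + -0.026025·15.6435 = 0.4214  (Tesla)
  w_1 = 0.320945·2.9585 + -0.026025·29.6626 = 0.1776  (Raytheon)
  w_2 = 0.320945·3.3171 + -0.026025·25.4983 = 0.4010  (Visa)
Σw_i=1.0000  μᵀw=0.1460
σ²=wᵀΣw=λ₁·μ_p+λ₂ = 0.320945·0.146 + -0.026025 = 0.020833 ≈ 0.0208

Tesla (0.4214)


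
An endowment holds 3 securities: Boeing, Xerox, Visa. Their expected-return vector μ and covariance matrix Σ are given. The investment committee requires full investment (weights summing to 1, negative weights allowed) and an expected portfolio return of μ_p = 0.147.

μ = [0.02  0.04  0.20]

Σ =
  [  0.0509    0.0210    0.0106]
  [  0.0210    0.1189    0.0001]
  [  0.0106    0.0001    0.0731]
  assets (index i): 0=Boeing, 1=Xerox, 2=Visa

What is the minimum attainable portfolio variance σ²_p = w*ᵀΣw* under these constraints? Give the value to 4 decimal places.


g=Σ⁻¹μ = [-0.3507  0.3960  2.7863]
h=Σ⁻¹𝟙 = [14.8653  5.7752  11.5164]
a=μᵀg=0.566085  b=𝟙ᵀg=2.831599  c=𝟙ᵀh=32.156998  D=ac−b²=10.185631
λ₁=(c·0.147−b)/D = (32.156998·0.147−2.831599)/10.185631 = 0.186093
λ₂=(a−b·0.147)/D = (0.566085−2.831599·0.147)/10.185631 = 0.014711
w* = 0.186093·g + 0.014711·h:
  w_0 = 0.186093·-0.3507 + 0.014711·14.8653 = 0.1534  (Boeing)
  w_1 = 0.186093·0.3960 + 0.014711·5.7752 = 0.1587  (Xerox)
  w_2 = 0.186093·2.7863 + 0.014711·11.5164 = 0.6879  (Visa)
Σw_i=1.0000  μᵀw=0.1470
σ²=wᵀΣw=λ₁·μ_p+λ₂ = 0.186093·0.147 + 0.014711 = 0.042067 ≈ 0.0421

0.0421


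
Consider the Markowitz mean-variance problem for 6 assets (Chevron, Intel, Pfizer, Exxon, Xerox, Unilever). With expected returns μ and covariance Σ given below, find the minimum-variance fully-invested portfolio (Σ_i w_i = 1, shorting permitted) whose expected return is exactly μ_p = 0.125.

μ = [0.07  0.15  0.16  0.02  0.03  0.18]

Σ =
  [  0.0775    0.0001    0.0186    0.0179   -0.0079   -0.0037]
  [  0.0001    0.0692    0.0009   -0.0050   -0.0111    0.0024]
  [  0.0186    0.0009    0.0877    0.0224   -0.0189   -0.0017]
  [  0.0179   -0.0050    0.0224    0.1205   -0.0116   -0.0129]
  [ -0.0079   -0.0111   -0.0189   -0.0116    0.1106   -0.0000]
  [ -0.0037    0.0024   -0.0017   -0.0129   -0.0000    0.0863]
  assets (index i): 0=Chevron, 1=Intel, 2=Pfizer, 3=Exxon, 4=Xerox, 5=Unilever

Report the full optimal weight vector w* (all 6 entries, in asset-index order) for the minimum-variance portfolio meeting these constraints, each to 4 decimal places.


x=Σ⁻¹μ = [0.6116  2.2183  1.8673  0.1293  0.8702  2.1064]
y=Σ⁻¹𝟙 = [10.5881  16.7087  10.1571  8.2797  14.0789  13.0145]
a=μᵀx=1.082169  b=𝟙ᵀx=7.803163  c=𝟙ᵀy=72.826865  D=ac−b²=17.921657
λ₁=(c·0.125−b)/D = (72.826865·0.125−7.803163)/17.921657 = 0.072549
λ₂=(a−b·0.125)/D = (1.082169−7.803163·0.125)/17.921657 = 0.005958
w* = 0.072549·x + 0.005958·y:
  w_0 = 0.072549·0.6116 + 0.005958·10.5881 = 0.1075  (Chevron)
  w_1 = 0.072549·2.2183 + 0.005958·16.7087 = 0.2605  (Intel)
  w_2 = 0.072549·1.8673 + 0.005958·10.1571 = 0.1960  (Pfizer)
  w_3 = 0.072549·0.1293 + 0.005958·8.2797 = 0.0587  (Exxon)
  w_4 = 0.072549·0.8702 + 0.005958·14.0789 = 0.1470  (Xerox)
  w_5 = 0.072549·2.1064 + 0.005958·13.0145 = 0.2304  (Unilever)
Σw_i=1.0000  μᵀw=0.1250
σ²=wᵀΣw=λ₁·μ_p+λ₂ = 0.072549·0.125 + 0.005958 = 0.015026 ≈ 0.0150

0.1075  0.2605  0.1960  0.0587  0.1470  0.2304


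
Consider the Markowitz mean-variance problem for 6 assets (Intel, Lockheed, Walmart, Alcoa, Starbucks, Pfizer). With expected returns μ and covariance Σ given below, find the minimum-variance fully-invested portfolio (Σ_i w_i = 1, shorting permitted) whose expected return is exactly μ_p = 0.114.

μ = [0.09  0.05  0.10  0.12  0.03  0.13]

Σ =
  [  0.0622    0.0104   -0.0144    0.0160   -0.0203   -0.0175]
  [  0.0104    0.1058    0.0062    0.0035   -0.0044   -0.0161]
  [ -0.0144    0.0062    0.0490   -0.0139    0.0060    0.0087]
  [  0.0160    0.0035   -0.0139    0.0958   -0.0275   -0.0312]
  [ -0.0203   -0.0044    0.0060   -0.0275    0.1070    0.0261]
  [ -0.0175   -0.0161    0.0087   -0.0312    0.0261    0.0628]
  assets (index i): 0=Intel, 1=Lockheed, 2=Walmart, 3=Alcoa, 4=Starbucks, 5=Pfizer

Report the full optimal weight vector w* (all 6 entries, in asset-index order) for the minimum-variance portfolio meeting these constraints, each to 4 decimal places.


0.1926  0.0205  0.2285  0.2275  -0.0248  0.3556

p=Σ⁻¹μ = [2.4825  0.5514  2.7216  2.4978  0.3833  3.6078]
q=Σ⁻¹𝟙 = [26.9326  9.2592  26.9664  22.1301  12.1822  27.9982]
a=μᵀp=1.303398  b=𝟙ᵀp=12.244373  c=𝟙ᵀq=125.468677  D=ac−b²=13.610923
λ₁=(c·0.114−b)/D = (125.468677·0.114−12.244373)/13.610923 = 0.151280
λ₂=(a−b·0.114)/D = (1.303398−12.244373·0.114)/13.610923 = -0.006793
w* = 0.151280·p + -0.006793·q:
  w_0 = 0.151280·2.4825 + -0.006793·26.9326 = 0.1926  (Intel)
  w_1 = 0.151280·0.5514 + -0.006793·9.2592 = 0.0205  (Lockheed)
  w_2 = 0.151280·2.7216 + -0.006793·26.9664 = 0.2285  (Walmart)
  w_3 = 0.151280·2.4978 + -0.006793·22.1301 = 0.2275  (Alcoa)
  w_4 = 0.151280·0.3833 + -0.006793·12.1822 = -0.0248  (Starbucks)
  w_5 = 0.151280·3.6078 + -0.006793·27.9982 = 0.3556  (Pfizer)
Σw_i=1.0000  μᵀw=0.1140
σ²=wᵀΣw=λ₁·μ_p+λ₂ = 0.151280·0.114 + -0.006793 = 0.010453 ≈ 0.0105


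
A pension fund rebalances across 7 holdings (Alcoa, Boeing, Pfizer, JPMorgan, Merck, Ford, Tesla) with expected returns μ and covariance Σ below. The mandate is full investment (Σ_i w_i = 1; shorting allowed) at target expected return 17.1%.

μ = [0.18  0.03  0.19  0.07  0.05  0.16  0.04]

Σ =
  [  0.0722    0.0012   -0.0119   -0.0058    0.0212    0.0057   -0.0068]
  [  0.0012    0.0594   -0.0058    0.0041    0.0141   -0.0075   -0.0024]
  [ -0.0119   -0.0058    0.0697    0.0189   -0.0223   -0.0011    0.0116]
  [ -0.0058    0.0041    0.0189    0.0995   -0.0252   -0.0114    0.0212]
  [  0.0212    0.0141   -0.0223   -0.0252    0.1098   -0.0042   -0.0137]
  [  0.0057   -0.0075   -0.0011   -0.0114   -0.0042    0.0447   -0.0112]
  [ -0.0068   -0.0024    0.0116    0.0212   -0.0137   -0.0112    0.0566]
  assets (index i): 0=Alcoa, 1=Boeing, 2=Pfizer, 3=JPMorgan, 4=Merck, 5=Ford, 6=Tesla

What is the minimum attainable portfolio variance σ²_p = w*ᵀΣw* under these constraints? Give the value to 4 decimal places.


u=Σ⁻¹μ = [2.5801  1.0649  3.2456  0.6415  0.9298  4.0566  1.1842]
v=Σ⁻¹𝟙 = [12.4428  19.4949  16.7094  9.2734  13.9138  33.9463  23.1765]
a=μᵀu=1.900841  b=𝟙ᵀu=13.702627  c=𝟙ᵀv=128.957138  D=ac−b²=57.365049
λ₁=(c·0.171−b)/D = (128.957138·0.171−13.702627)/57.365049 = 0.145542
λ₂=(a−b·0.171)/D = (1.900841−13.702627·0.171)/57.365049 = -0.007710
w* = 0.145542·u + -0.007710·v:
  w_0 = 0.145542·2.5801 + -0.007710·12.4428 = 0.2796  (Alcoa)
  w_1 = 0.145542·1.0649 + -0.007710·19.4949 = 0.0047  (Boeing)
  w_2 = 0.145542·3.2456 + -0.007710·16.7094 = 0.3435  (Pfizer)
  w_3 = 0.145542·0.6415 + -0.007710·9.2734 = 0.0219  (JPMorgan)
  w_4 = 0.145542·0.9298 + -0.007710·13.9138 = 0.0280  (Merck)
  w_5 = 0.145542·4.0566 + -0.007710·33.9463 = 0.3287  (Ford)
  w_6 = 0.145542·1.1842 + -0.007710·23.1765 = -0.0064  (Tesla)
Σw_i=1.0000  μᵀw=0.1710
σ²=wᵀΣw=λ₁·μ_p+λ₂ = 0.145542·0.171 + -0.007710 = 0.017177 ≈ 0.0172

0.0172


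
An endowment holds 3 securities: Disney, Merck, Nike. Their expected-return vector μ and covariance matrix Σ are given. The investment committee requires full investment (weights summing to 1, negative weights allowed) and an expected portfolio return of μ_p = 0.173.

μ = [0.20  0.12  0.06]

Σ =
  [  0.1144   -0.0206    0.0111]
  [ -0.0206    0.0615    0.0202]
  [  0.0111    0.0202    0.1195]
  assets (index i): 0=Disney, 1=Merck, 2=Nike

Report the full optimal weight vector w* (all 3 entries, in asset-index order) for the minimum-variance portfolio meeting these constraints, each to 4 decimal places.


x=Σ⁻¹μ = [2.2636  2.7672  -0.1759]
y=Σ⁻¹𝟙 = [11.7382  18.8480  4.0919]
a=μᵀx=0.774234  b=𝟙ᵀx=4.854908  c=𝟙ᵀy=34.678033  D=ac−b²=3.278792
λ₁=(c·0.173−b)/D = (34.678033·0.173−4.854908)/3.278792 = 0.349029
λ₂=(a−b·0.173)/D = (0.774234−4.854908·0.173)/3.278792 = -0.020027
w* = 0.349029·x + -0.020027·y:
  w_0 = 0.349029·2.2636 + -0.020027·11.7382 = 0.5550  (Disney)
  w_1 = 0.349029·2.7672 + -0.020027·18.8480 = 0.5884  (Merck)
  w_2 = 0.349029·-0.1759 + -0.020027·4.0919 = -0.1434  (Nike)
Σw_i=1.0000  μᵀw=0.1730
σ²=wᵀΣw=λ₁·μ_p+λ₂ = 0.349029·0.173 + -0.020027 = 0.040355 ≈ 0.0404

0.5550  0.5884  -0.1434


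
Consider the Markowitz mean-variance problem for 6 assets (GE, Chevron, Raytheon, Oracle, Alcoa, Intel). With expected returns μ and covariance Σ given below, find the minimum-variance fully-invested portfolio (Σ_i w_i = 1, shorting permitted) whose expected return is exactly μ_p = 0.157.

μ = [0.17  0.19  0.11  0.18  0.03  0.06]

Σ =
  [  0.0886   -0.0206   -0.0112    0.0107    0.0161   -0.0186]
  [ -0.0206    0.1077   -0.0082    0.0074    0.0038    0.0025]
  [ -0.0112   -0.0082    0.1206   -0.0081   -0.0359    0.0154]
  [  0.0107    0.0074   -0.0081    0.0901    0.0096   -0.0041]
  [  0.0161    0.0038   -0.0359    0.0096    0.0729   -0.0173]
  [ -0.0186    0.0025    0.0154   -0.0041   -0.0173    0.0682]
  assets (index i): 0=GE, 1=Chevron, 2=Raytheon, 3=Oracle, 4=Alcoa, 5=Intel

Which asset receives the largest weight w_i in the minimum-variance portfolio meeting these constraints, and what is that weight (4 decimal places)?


GE (0.3007)

u=Σ⁻¹μ = [2.6135  2.2053  1.3891  1.6401  0.5269  1.4303]
v=Σ⁻¹𝟙 = [15.4262  11.5527  14.5773  8.3697  20.7497  20.9214]
a=μᵀu=1.412964  b=𝟙ᵀu=9.805296  c=𝟙ᵀv=91.597081  D=ac−b²=33.279524
λ₁=(c·0.157−b)/D = (91.597081·0.157−9.805296)/33.279524 = 0.137485
λ₂=(a−b·0.157)/D = (1.412964−9.805296·0.157)/33.279524 = -0.003800
w* = 0.137485·u + -0.003800·v:
  w_0 = 0.137485·2.6135 + -0.003800·15.4262 = 0.3007  (GE)
  w_1 = 0.137485·2.2053 + -0.003800·11.5527 = 0.2593  (Chevron)
  w_2 = 0.137485·1.3891 + -0.003800·14.5773 = 0.1356  (Raytheon)
  w_3 = 0.137485·1.6401 + -0.003800·8.3697 = 0.1937  (Oracle)
  w_4 = 0.137485·0.5269 + -0.003800·20.7497 = -0.0064  (Alcoa)
  w_5 = 0.137485·1.4303 + -0.003800·20.9214 = 0.1171  (Intel)
Σw_i=1.0000  μᵀw=0.1570
σ²=wᵀΣw=λ₁·μ_p+λ₂ = 0.137485·0.157 + -0.003800 = 0.017785 ≈ 0.0178


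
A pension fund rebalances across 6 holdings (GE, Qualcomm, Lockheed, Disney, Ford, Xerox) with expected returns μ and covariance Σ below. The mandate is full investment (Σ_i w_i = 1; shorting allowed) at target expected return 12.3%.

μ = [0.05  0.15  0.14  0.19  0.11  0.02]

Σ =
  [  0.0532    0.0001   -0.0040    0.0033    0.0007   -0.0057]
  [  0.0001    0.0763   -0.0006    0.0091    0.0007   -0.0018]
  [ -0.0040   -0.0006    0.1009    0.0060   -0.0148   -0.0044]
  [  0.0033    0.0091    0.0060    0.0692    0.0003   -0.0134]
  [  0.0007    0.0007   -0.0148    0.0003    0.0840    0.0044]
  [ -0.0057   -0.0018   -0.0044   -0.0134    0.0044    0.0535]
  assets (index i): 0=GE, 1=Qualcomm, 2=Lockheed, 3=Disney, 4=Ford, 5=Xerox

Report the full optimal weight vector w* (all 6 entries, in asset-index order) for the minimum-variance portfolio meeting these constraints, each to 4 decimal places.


x=Σ⁻¹μ = [1.0019  1.6853  1.5550  2.5644  1.4899  1.1849]
y=Σ⁻¹𝟙 = [21.3172  11.7989  12.8356  15.6142  12.5094  25.2974]
a=μᵀx=1.195408  b=𝟙ᵀx=9.481365  c=𝟙ᵀy=99.372749  D=ac−b²=28.894721
λ₁=(c·0.123−b)/D = (99.372749·0.123−9.481365)/28.894721 = 0.094878
λ₂=(a−b·0.123)/D = (1.195408−9.481365·0.123)/28.894721 = 0.001011
w* = 0.094878·x + 0.001011·y:
  w_0 = 0.094878·1.0019 + 0.001011·21.3172 = 0.1166  (GE)
  w_1 = 0.094878·1.6853 + 0.001011·11.7989 = 0.1718  (Qualcomm)
  w_2 = 0.094878·1.5550 + 0.001011·12.8356 = 0.1605  (Lockheed)
  w_3 = 0.094878·2.5644 + 0.001011·15.6142 = 0.2591  (Disney)
  w_4 = 0.094878·1.4899 + 0.001011·12.5094 = 0.1540  (Ford)
  w_5 = 0.094878·1.1849 + 0.001011·25.2974 = 0.1380  (Xerox)
Σw_i=1.0000  μᵀw=0.1230
σ²=wᵀΣw=λ₁·μ_p+λ₂ = 0.094878·0.123 + 0.001011 = 0.012681 ≈ 0.0127

0.1166  0.1718  0.1605  0.2591  0.1540  0.1380


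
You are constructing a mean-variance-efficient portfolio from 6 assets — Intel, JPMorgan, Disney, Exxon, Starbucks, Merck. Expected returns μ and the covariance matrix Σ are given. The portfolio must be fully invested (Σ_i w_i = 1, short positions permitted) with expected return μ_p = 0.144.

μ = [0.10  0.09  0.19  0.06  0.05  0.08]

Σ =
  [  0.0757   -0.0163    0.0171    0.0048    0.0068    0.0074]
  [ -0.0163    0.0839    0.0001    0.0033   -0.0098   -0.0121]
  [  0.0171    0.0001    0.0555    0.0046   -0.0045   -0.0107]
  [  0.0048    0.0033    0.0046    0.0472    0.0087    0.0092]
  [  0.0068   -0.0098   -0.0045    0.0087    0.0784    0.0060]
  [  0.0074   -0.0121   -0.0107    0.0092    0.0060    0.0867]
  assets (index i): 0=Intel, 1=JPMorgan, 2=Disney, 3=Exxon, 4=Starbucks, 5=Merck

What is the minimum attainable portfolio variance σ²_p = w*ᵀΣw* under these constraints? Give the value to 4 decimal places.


0.0209

g=Σ⁻¹μ = [0.6023  1.4744  3.5492  0.3311  0.8279  1.4227]
h=Σ⁻¹𝟙 = [9.6390  16.6288  17.5131  12.4769  12.6237  12.9958]
a=μᵀg=1.042335  b=𝟙ᵀg=8.207454  c=𝟙ᵀh=81.877400  D=ac−b²=17.981387
λ₁=(c·0.144−b)/D = (81.877400·0.144−8.207454)/17.981387 = 0.199256
λ₂=(a−b·0.144)/D = (1.042335−8.207454·0.144)/17.981387 = -0.007760
w* = 0.199256·g + -0.007760·h:
  w_0 = 0.199256·0.6023 + -0.007760·9.6390 = 0.0452  (Intel)
  w_1 = 0.199256·1.4744 + -0.007760·16.6288 = 0.1647  (JPMorgan)
  w_2 = 0.199256·3.5492 + -0.007760·17.5131 = 0.5713  (Disney)
  w_3 = 0.199256·0.3311 + -0.007760·12.4769 = -0.0309  (Exxon)
  w_4 = 0.199256·0.8279 + -0.007760·12.6237 = 0.0670  (Starbucks)
  w_5 = 0.199256·1.4227 + -0.007760·12.9958 = 0.1826  (Merck)
Σw_i=1.0000  μᵀw=0.1440
σ²=wᵀΣw=λ₁·μ_p+λ₂ = 0.199256·0.144 + -0.007760 = 0.020933 ≈ 0.0209


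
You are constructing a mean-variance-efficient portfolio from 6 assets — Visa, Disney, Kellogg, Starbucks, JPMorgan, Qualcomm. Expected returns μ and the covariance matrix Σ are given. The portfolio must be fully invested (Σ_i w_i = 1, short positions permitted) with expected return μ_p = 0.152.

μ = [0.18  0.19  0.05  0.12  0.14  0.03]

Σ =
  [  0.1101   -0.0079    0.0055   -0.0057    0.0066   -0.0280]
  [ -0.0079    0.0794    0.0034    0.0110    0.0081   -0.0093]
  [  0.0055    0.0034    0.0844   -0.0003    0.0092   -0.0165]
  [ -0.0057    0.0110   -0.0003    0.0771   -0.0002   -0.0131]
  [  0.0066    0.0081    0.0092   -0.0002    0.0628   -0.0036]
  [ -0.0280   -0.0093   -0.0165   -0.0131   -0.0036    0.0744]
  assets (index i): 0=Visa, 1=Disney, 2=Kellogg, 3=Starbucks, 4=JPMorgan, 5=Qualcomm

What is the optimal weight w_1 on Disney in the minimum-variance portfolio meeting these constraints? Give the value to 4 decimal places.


0.3066

x=Σ⁻¹μ = [2.2986  2.4253  0.5722  1.7418  1.7163  2.0881]
y=Σ⁻¹𝟙 = [16.6552  13.3292  14.4907  17.1777  12.0021  28.1941]
a=μᵀx=1.415125  b=𝟙ᵀx=10.842458  c=𝟙ᵀy=101.848951  D=ac−b²=26.570095
λ₁=(c·0.152−b)/D = (101.848951·0.152−10.842458)/26.570095 = 0.174579
λ₂=(a−b·0.152)/D = (1.415125−10.842458·0.152)/26.570095 = -0.008767
w* = 0.174579·x + -0.008767·y:
  w_0 = 0.174579·2.2986 + -0.008767·16.6552 = 0.2553  (Visa)
  w_1 = 0.174579·2.4253 + -0.008767·13.3292 = 0.3066  (Disney)
  w_2 = 0.174579·0.5722 + -0.008767·14.4907 = -0.0271  (Kellogg)
  w_3 = 0.174579·1.7418 + -0.008767·17.1777 = 0.1535  (Starbucks)
  w_4 = 0.174579·1.7163 + -0.008767·12.0021 = 0.1944  (JPMorgan)
  w_5 = 0.174579·2.0881 + -0.008767·28.1941 = 0.1174  (Qualcomm)
Σw_i=1.0000  μᵀw=0.1520
σ²=wᵀΣw=λ₁·μ_p+λ₂ = 0.174579·0.152 + -0.008767 = 0.017769 ≈ 0.0178


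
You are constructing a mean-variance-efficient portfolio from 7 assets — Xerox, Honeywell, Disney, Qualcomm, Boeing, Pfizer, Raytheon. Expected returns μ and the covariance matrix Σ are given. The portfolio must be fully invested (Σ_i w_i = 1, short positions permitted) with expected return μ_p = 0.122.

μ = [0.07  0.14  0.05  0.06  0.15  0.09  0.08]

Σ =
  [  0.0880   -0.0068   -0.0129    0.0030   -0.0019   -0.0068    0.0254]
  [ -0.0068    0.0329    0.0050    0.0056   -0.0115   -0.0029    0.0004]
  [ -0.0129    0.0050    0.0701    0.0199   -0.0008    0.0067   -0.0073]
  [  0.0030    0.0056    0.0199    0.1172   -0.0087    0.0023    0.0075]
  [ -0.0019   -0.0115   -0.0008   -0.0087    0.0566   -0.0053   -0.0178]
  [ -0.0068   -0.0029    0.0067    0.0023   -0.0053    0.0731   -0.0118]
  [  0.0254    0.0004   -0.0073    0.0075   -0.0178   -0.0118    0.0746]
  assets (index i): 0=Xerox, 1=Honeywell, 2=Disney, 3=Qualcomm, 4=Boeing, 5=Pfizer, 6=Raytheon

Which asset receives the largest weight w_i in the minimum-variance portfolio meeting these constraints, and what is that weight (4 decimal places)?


g=Σ⁻¹μ = [0.9598  6.2256  0.4397  0.2921  4.9165  2.2381  2.2530]
h=Σ⁻¹𝟙 = [12.6798  44.8363  12.6642  4.8426  37.0104  21.5333  21.8365]
a=μᵀg=2.097436  b=𝟙ᵀg=17.324920  c=𝟙ᵀh=155.403212  D=ac−b²=25.795403
λ₁=(c·0.122−b)/D = (155.403212·0.122−17.324920)/25.795403 = 0.063355
λ₂=(a−b·0.122)/D = (2.097436−17.324920·0.122)/25.795403 = -0.000628
w* = 0.063355·g + -0.000628·h:
  w_0 = 0.063355·0.9598 + -0.000628·12.6798 = 0.0528  (Xerox)
  w_1 = 0.063355·6.2256 + -0.000628·44.8363 = 0.3663  (Honeywell)
  w_2 = 0.063355·0.4397 + -0.000628·12.6642 = 0.0199  (Disney)
  w_3 = 0.063355·0.2921 + -0.000628·4.8426 = 0.0155  (Qualcomm)
  w_4 = 0.063355·4.9165 + -0.000628·37.0104 = 0.2882  (Boeing)
  w_5 = 0.063355·2.2381 + -0.000628·21.5333 = 0.1283  (Pfizer)
  w_6 = 0.063355·2.2530 + -0.000628·21.8365 = 0.1290  (Raytheon)
Σw_i=1.0000  μᵀw=0.1220
σ²=wᵀΣw=λ₁·μ_p+λ₂ = 0.063355·0.122 + -0.000628 = 0.007101 ≈ 0.0071

Honeywell (0.3663)


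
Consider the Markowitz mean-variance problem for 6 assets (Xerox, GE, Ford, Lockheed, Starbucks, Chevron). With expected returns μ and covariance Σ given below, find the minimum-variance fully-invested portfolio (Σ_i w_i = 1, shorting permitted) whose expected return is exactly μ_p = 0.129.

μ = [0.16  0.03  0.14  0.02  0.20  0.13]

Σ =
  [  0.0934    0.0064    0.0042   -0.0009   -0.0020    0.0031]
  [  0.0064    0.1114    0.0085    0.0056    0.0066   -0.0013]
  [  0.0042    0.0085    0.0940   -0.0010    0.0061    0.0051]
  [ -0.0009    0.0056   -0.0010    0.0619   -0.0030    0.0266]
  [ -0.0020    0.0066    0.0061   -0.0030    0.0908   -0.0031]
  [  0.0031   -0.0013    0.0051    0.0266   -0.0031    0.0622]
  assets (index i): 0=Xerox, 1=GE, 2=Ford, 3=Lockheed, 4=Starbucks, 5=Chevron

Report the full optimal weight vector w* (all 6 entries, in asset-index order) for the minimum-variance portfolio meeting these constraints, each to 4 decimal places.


p=Σ⁻¹μ = [1.6298  0.0073  1.1453  -0.4879  2.2212  2.2344]
q=Σ⁻¹𝟙 = [9.8710  6.6449  8.4429  11.8471  10.9307  10.5101]
a=μᵀp=1.146286  b=𝟙ᵀp=6.750113  c=𝟙ᵀq=58.246738  D=ac−b²=21.203407
λ₁=(c·0.129−b)/D = (58.246738·0.129−6.750113)/21.203407 = 0.036019
λ₂=(a−b·0.129)/D = (1.146286−6.750113·0.129)/21.203407 = 0.012994
w* = 0.036019·p + 0.012994·q:
  w_0 = 0.036019·1.6298 + 0.012994·9.8710 = 0.1870  (Xerox)
  w_1 = 0.036019·0.0073 + 0.012994·6.6449 = 0.0866  (GE)
  w_2 = 0.036019·1.1453 + 0.012994·8.4429 = 0.1510  (Ford)
  w_3 = 0.036019·-0.4879 + 0.012994·11.8471 = 0.1364  (Lockheed)
  w_4 = 0.036019·2.2212 + 0.012994·10.9307 = 0.2220  (Starbucks)
  w_5 = 0.036019·2.2344 + 0.012994·10.5101 = 0.2171  (Chevron)
Σw_i=1.0000  μᵀw=0.1290
σ²=wᵀΣw=λ₁·μ_p+λ₂ = 0.036019·0.129 + 0.012994 = 0.017641 ≈ 0.0176

0.1870  0.0866  0.1510  0.1364  0.2220  0.2171


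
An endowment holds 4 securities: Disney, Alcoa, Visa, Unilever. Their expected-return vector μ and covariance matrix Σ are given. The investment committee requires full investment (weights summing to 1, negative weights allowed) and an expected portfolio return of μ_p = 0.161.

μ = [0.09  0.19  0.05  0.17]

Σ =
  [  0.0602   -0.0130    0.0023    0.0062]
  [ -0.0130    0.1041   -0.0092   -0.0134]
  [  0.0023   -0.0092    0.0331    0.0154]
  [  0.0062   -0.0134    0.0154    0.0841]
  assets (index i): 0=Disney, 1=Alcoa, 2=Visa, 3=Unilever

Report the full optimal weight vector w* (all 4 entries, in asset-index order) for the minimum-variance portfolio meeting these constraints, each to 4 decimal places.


g=Σ⁻¹μ = [1.7597  2.4086  1.0921  2.0755]
h=Σ⁻¹𝟙 = [18.0336  15.4613  29.7288  7.5809]
a=μᵀg=1.023438  b=𝟙ᵀg=7.335857  c=𝟙ᵀh=70.804499  D=ac−b²=18.649206
λ₁=(c·0.161−b)/D = (70.804499·0.161−7.335857)/18.649206 = 0.217900
λ₂=(a−b·0.161)/D = (1.023438−7.335857·0.161)/18.649206 = -0.008453
w* = 0.217900·g + -0.008453·h:
  w_0 = 0.217900·1.7597 + -0.008453·18.0336 = 0.2310  (Disney)
  w_1 = 0.217900·2.4086 + -0.008453·15.4613 = 0.3941  (Alcoa)
  w_2 = 0.217900·1.0921 + -0.008453·29.7288 = -0.0133  (Visa)
  w_3 = 0.217900·2.0755 + -0.008453·7.5809 = 0.3882  (Unilever)
Σw_i=1.0000  μᵀw=0.1610
σ²=wᵀΣw=λ₁·μ_p+λ₂ = 0.217900·0.161 + -0.008453 = 0.026629 ≈ 0.0266

0.2310  0.3941  -0.0133  0.3882


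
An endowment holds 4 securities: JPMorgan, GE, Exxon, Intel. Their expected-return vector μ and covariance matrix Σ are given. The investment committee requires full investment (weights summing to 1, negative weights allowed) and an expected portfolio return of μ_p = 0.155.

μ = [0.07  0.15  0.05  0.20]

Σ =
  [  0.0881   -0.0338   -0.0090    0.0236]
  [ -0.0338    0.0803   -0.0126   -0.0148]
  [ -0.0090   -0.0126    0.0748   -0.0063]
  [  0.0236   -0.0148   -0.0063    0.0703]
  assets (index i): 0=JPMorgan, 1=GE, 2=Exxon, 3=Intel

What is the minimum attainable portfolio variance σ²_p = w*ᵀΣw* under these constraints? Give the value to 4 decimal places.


0.0192

x=Σ⁻¹μ = [1.3642  3.2981  1.6602  3.2301]
y=Σ⁻¹𝟙 = [19.8442  26.9902  21.5816  15.1792]
a=μᵀx=1.319230  b=𝟙ᵀx=9.552541  c=𝟙ᵀy=83.595197  D=ac−b²=19.030247
λ₁=(c·0.155−b)/D = (83.595197·0.155−9.552541)/19.030247 = 0.178911
λ₂=(a−b·0.155)/D = (1.319230−9.552541·0.155)/19.030247 = -0.008482
w* = 0.178911·x + -0.008482·y:
  w_0 = 0.178911·1.3642 + -0.008482·19.8442 = 0.0758  (JPMorgan)
  w_1 = 0.178911·3.2981 + -0.008482·26.9902 = 0.3611  (GE)
  w_2 = 0.178911·1.6602 + -0.008482·21.5816 = 0.1140  (Exxon)
  w_3 = 0.178911·3.2301 + -0.008482·15.1792 = 0.4491  (Intel)
Σw_i=1.0000  μᵀw=0.1550
σ²=wᵀΣw=λ₁·μ_p+λ₂ = 0.178911·0.155 + -0.008482 = 0.019249 ≈ 0.0192


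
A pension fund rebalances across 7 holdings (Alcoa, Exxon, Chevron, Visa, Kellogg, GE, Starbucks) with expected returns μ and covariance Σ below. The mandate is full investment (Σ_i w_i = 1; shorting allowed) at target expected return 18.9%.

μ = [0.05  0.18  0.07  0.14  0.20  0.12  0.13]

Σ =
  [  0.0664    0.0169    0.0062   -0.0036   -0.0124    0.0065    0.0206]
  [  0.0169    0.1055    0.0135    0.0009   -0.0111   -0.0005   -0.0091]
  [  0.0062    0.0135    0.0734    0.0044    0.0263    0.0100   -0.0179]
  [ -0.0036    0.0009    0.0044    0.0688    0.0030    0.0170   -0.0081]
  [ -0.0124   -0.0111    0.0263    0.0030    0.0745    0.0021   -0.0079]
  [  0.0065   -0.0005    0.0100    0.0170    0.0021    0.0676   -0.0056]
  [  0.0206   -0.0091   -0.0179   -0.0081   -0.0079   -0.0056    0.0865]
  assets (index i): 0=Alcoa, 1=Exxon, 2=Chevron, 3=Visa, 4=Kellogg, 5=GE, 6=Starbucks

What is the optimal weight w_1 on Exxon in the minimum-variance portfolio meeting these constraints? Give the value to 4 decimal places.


x=Σ⁻¹μ = [0.1057  2.2742  -0.4341  1.7876  3.3132  1.4752  2.1926]
y=Σ⁻¹𝟙 = [9.6793  9.7900  7.1944  13.0124  14.7277  10.3839  15.0101]
a=μᵀx=1.759227  b=𝟙ᵀx=10.714439  c=𝟙ᵀy=79.797895  D=ac−b²=25.583410
λ₁=(c·0.189−b)/D = (79.797895·0.189−10.714439)/25.583410 = 0.170711
λ₂=(a−b·0.189)/D = (1.759227−10.714439·0.189)/25.583410 = -0.010390
w* = 0.170711·x + -0.010390·y:
  w_0 = 0.170711·0.1057 + -0.010390·9.6793 = -0.0825  (Alcoa)
  w_1 = 0.170711·2.2742 + -0.010390·9.7900 = 0.2865  (Exxon)
  w_2 = 0.170711·-0.4341 + -0.010390·7.1944 = -0.1489  (Chevron)
  w_3 = 0.170711·1.7876 + -0.010390·13.0124 = 0.1700  (Visa)
  w_4 = 0.170711·3.3132 + -0.010390·14.7277 = 0.4126  (Kellogg)
  w_5 = 0.170711·1.4752 + -0.010390·10.3839 = 0.1439  (GE)
  w_6 = 0.170711·2.1926 + -0.010390·15.0101 = 0.2184  (Starbucks)
Σw_i=1.0000  μᵀw=0.1890
σ²=wᵀΣw=λ₁·μ_p+λ₂ = 0.170711·0.189 + -0.010390 = 0.021875 ≈ 0.0219

0.2865


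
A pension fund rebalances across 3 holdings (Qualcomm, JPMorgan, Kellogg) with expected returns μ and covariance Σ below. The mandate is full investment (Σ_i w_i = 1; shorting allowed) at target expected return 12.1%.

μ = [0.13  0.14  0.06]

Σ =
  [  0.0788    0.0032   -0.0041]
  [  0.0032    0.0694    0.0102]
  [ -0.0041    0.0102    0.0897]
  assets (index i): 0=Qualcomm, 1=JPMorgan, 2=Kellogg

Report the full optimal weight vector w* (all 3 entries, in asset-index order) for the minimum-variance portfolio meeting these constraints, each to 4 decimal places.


x=Σ⁻¹μ = [1.6016  1.8656  0.5300]
y=Σ⁻¹𝟙 = [12.7282  12.3039  10.3309]
a=μᵀx=0.501178  b=𝟙ᵀx=3.997079  c=𝟙ᵀy=35.363117  D=ac−b²=1.746588
λ₁=(c·0.121−b)/D = (35.363117·0.121−3.997079)/1.746588 = 0.161377
λ₂=(a−b·0.121)/D = (0.501178−3.997079·0.121)/1.746588 = 0.010038
w* = 0.161377·x + 0.010038·y:
  w_0 = 0.161377·1.6016 + 0.010038·12.7282 = 0.3862  (Qualcomm)
  w_1 = 0.161377·1.8656 + 0.010038·12.3039 = 0.4246  (JPMorgan)
  w_2 = 0.161377·0.5300 + 0.010038·10.3309 = 0.1892  (Kellogg)
Σw_i=1.0000  μᵀw=0.1210
σ²=wᵀΣw=λ₁·μ_p+λ₂ = 0.161377·0.121 + 0.010038 = 0.029564 ≈ 0.0296

0.3862  0.4246  0.1892


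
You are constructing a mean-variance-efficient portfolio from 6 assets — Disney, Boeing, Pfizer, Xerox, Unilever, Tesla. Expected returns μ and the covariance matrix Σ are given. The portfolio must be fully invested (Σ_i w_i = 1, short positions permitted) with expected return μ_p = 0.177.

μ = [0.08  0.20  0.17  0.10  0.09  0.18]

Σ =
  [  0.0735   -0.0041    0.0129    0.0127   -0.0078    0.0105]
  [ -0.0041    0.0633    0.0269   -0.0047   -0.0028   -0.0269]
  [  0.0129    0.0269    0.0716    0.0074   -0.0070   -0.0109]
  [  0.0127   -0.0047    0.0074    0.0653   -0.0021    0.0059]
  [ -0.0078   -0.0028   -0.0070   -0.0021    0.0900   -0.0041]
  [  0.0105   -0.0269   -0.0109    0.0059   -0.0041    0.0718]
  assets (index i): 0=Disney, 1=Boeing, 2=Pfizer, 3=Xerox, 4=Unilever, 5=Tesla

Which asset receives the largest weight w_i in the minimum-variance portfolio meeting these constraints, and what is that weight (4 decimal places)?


Boeing (0.3998)

x=Σ⁻¹μ = [0.4508  4.6924  1.2073  1.2991  1.5080  4.3617]
y=Σ⁻¹𝟙 = [9.9869  24.9390  6.3229  12.8818  14.5719  22.5440]
a=μᵀx=2.230516  b=𝟙ᵀx=13.519211  c=𝟙ᵀy=91.246445  D=ac−b²=20.757594
λ₁=(c·0.177−b)/D = (91.246445·0.177−13.519211)/20.757594 = 0.126769
λ₂=(a−b·0.177)/D = (2.230516−13.519211·0.177)/20.757594 = -0.007823
w* = 0.126769·x + -0.007823·y:
  w_0 = 0.126769·0.4508 + -0.007823·9.9869 = -0.0210  (Disney)
  w_1 = 0.126769·4.6924 + -0.007823·24.9390 = 0.3998  (Boeing)
  w_2 = 0.126769·1.2073 + -0.007823·6.3229 = 0.1036  (Pfizer)
  w_3 = 0.126769·1.2991 + -0.007823·12.8818 = 0.0639  (Xerox)
  w_4 = 0.126769·1.5080 + -0.007823·14.5719 = 0.0772  (Unilever)
  w_5 = 0.126769·4.3617 + -0.007823·22.5440 = 0.3766  (Tesla)
Σw_i=1.0000  μᵀw=0.1770
σ²=wᵀΣw=λ₁·μ_p+λ₂ = 0.126769·0.177 + -0.007823 = 0.014615 ≈ 0.0146


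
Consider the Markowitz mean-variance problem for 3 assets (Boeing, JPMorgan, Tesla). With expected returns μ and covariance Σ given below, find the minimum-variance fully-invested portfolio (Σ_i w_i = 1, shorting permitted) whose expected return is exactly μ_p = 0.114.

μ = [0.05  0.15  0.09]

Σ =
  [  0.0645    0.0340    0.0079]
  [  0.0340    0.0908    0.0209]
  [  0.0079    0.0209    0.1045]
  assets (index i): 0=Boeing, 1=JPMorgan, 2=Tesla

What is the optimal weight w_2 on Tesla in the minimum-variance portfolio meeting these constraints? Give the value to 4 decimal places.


0.2939

p=Σ⁻¹μ = [-0.1199  1.5688  0.5566]
q=Σ⁻¹𝟙 = [12.0725  4.7173  7.7133]
a=μᵀp=0.279411  b=𝟙ᵀp=2.005409  c=𝟙ᵀq=24.503056  D=ac−b²=2.824760
λ₁=(c·0.114−b)/D = (24.503056·0.114−2.005409)/2.824760 = 0.278940
λ₂=(a−b·0.114)/D = (0.279411−2.005409·0.114)/2.824760 = 0.017982
w* = 0.278940·p + 0.017982·q:
  w_0 = 0.278940·-0.1199 + 0.017982·12.0725 = 0.1836  (Boeing)
  w_1 = 0.278940·1.5688 + 0.017982·4.7173 = 0.5224  (JPMorgan)
  w_2 = 0.278940·0.5566 + 0.017982·7.7133 = 0.2939  (Tesla)
Σw_i=1.0000  μᵀw=0.1140
σ²=wᵀΣw=λ₁·μ_p+λ₂ = 0.278940·0.114 + 0.017982 = 0.049781 ≈ 0.0498


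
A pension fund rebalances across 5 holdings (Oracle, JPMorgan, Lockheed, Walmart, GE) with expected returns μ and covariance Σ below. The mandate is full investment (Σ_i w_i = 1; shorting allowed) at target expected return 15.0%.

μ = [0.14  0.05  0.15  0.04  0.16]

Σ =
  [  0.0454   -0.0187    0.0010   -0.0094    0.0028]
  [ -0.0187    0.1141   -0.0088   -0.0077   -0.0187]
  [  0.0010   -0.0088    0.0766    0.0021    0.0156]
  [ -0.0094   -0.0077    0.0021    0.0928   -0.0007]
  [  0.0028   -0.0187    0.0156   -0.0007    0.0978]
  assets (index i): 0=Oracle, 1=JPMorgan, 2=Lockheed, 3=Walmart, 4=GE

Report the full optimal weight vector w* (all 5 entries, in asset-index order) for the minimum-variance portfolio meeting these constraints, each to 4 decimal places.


u=Σ⁻¹μ = [3.7572  1.5028  1.7424  0.9085  1.5443]
v=Σ⁻¹𝟙 = [31.5256  17.6731  12.0377  15.2453  10.8906]
a=μᵀu=1.145938  b=𝟙ᵀu=9.455206  c=𝟙ᵀv=87.372380  D=ac−b²=10.722363
λ₁=(c·0.150−b)/D = (87.372380·0.150−9.455206)/10.722363 = 0.340471
λ₂=(a−b·0.150)/D = (1.145938−9.455206·0.150)/10.722363 = -0.025400
w* = 0.340471·u + -0.025400·v:
  w_0 = 0.340471·3.7572 + -0.025400·31.5256 = 0.4785  (Oracle)
  w_1 = 0.340471·1.5028 + -0.025400·17.6731 = 0.0628  (JPMorgan)
  w_2 = 0.340471·1.7424 + -0.025400·12.0377 = 0.2875  (Lockheed)
  w_3 = 0.340471·0.9085 + -0.025400·15.2453 = -0.0779  (Walmart)
  w_4 = 0.340471·1.5443 + -0.025400·10.8906 = 0.2492  (GE)
Σw_i=1.0000  μᵀw=0.1500
σ²=wᵀΣw=λ₁·μ_p+λ₂ = 0.340471·0.150 + -0.025400 = 0.025671 ≈ 0.0257

0.4785  0.0628  0.2875  -0.0779  0.2492


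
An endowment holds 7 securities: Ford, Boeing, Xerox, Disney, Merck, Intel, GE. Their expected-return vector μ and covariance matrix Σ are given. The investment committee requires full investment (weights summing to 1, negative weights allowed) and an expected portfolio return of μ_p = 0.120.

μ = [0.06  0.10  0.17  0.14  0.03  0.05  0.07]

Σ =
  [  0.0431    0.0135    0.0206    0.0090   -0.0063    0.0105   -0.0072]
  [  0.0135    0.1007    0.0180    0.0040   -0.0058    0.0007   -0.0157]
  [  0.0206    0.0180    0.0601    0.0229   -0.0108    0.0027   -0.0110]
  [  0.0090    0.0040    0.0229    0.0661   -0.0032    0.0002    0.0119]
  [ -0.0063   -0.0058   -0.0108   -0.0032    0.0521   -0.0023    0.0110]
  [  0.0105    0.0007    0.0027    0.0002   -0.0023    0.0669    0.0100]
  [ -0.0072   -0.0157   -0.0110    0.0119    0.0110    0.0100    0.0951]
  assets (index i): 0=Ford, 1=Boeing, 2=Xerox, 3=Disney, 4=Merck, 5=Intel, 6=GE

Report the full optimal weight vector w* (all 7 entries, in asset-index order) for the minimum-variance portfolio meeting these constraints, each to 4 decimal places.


g=Σ⁻¹μ = [-0.1238  0.6936  2.5590  1.1112  1.0904  0.5690  0.8122]
h=Σ⁻¹𝟙 = [15.8904  8.2418  11.0886  8.0138  23.3212  11.2815  9.4750]
a=μᵀg=0.770537  b=𝟙ᵀg=6.711551  c=𝟙ᵀh=87.312203  D=ac−b²=22.232373
λ₁=(c·0.120−b)/D = (87.312203·0.120−6.711551)/22.232373 = 0.169389
λ₂=(a−b·0.120)/D = (0.770537−6.711551·0.120)/22.232373 = -0.001567
w* = 0.169389·g + -0.001567·h:
  w_0 = 0.169389·-0.1238 + -0.001567·15.8904 = -0.0459  (Ford)
  w_1 = 0.169389·0.6936 + -0.001567·8.2418 = 0.1046  (Boeing)
  w_2 = 0.169389·2.5590 + -0.001567·11.0886 = 0.4161  (Xerox)
  w_3 = 0.169389·1.1112 + -0.001567·8.0138 = 0.1757  (Disney)
  w_4 = 0.169389·1.0904 + -0.001567·23.3212 = 0.1481  (Merck)
  w_5 = 0.169389·0.5690 + -0.001567·11.2815 = 0.0787  (Intel)
  w_6 = 0.169389·0.8122 + -0.001567·9.4750 = 0.1227  (GE)
Σw_i=1.0000  μᵀw=0.1200
σ²=wᵀΣw=λ₁·μ_p+λ₂ = 0.169389·0.120 + -0.001567 = 0.018759 ≈ 0.0188

-0.0459  0.1046  0.4161  0.1757  0.1481  0.0787  0.1227


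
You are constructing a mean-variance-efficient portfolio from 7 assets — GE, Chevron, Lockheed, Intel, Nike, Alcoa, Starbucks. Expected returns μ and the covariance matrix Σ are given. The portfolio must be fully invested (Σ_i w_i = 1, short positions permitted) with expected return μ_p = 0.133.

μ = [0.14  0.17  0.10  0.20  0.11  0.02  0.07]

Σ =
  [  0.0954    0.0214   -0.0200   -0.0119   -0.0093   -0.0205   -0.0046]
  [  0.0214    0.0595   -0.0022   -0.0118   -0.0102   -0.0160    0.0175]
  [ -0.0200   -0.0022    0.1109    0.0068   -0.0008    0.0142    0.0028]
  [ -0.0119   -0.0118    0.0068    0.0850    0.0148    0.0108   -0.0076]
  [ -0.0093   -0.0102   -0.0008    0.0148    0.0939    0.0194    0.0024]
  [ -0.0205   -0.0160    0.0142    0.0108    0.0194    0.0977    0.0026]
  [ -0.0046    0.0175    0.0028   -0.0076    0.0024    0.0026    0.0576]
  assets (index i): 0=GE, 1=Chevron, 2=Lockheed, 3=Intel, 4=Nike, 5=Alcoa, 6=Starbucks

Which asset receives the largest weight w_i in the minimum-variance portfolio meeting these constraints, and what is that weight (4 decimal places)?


Chevron (0.2201)

p=Σ⁻¹μ = [1.5753  2.9473  1.0268  2.7225  1.1430  0.3223  0.6928]
q=Σ⁻¹𝟙 = [14.7349  14.6820  9.4715  13.4694  9.0845  10.6754  14.5336]
a=μᵀp=1.549432  b=𝟙ᵀp=10.430007  c=𝟙ᵀq=86.651252  D=ac−b²=25.475163
λ₁=(c·0.133−b)/D = (86.651252·0.133−10.430007)/25.475163 = 0.042968
λ₂=(a−b·0.133)/D = (1.549432−10.430007·0.133)/25.475163 = 0.006369
w* = 0.042968·p + 0.006369·q:
  w_0 = 0.042968·1.5753 + 0.006369·14.7349 = 0.1615  (GE)
  w_1 = 0.042968·2.9473 + 0.006369·14.6820 = 0.2201  (Chevron)
  w_2 = 0.042968·1.0268 + 0.006369·9.4715 = 0.1044  (Lockheed)
  w_3 = 0.042968·2.7225 + 0.006369·13.4694 = 0.2028  (Intel)
  w_4 = 0.042968·1.1430 + 0.006369·9.0845 = 0.1070  (Nike)
  w_5 = 0.042968·0.3223 + 0.006369·10.6754 = 0.0818  (Alcoa)
  w_6 = 0.042968·0.6928 + 0.006369·14.5336 = 0.1223  (Starbucks)
Σw_i=1.0000  μᵀw=0.1330
σ²=wᵀΣw=λ₁·μ_p+λ₂ = 0.042968·0.133 + 0.006369 = 0.012083 ≈ 0.0121


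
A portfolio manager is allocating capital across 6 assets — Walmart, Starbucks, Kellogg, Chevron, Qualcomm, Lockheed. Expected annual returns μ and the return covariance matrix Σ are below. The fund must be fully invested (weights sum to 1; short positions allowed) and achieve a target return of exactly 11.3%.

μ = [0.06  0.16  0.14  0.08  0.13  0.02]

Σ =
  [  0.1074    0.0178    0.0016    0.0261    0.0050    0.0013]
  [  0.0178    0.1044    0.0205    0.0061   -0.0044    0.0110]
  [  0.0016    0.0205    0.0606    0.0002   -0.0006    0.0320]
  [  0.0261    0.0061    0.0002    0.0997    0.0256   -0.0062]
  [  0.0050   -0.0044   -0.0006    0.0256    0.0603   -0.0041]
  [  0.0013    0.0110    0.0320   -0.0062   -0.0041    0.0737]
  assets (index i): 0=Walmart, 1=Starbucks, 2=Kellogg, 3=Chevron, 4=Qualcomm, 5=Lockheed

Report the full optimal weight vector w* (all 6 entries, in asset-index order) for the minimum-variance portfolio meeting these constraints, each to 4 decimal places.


0.1037  0.1429  0.2396  0.0743  0.3240  0.1155

p=Σ⁻¹μ = [0.2177  1.2083  2.3414  0.0598  2.1693  -0.8037]
q=Σ⁻¹𝟙 = [6.1988  6.0403  9.2661  4.7066  15.2695  9.7798]
a=μᵀp=0.804905  b=𝟙ᵀp=5.192781  c=𝟙ᵀq=51.261047  D=ac−b²=14.295291
λ₁=(c·0.113−b)/D = (51.261047·0.113−5.192781)/14.295291 = 0.041952
λ₂=(a−b·0.113)/D = (0.804905−5.192781·0.113)/14.295291 = 0.015258
w* = 0.041952·p + 0.015258·q:
  w_0 = 0.041952·0.2177 + 0.015258·6.1988 = 0.1037  (Walmart)
  w_1 = 0.041952·1.2083 + 0.015258·6.0403 = 0.1429  (Starbucks)
  w_2 = 0.041952·2.3414 + 0.015258·9.2661 = 0.2396  (Kellogg)
  w_3 = 0.041952·0.0598 + 0.015258·4.7066 = 0.0743  (Chevron)
  w_4 = 0.041952·2.1693 + 0.015258·15.2695 = 0.3240  (Qualcomm)
  w_5 = 0.041952·-0.8037 + 0.015258·9.7798 = 0.1155  (Lockheed)
Σw_i=1.0000  μᵀw=0.1130
σ²=wᵀΣw=λ₁·μ_p+λ₂ = 0.041952·0.113 + 0.015258 = 0.019999 ≈ 0.0200


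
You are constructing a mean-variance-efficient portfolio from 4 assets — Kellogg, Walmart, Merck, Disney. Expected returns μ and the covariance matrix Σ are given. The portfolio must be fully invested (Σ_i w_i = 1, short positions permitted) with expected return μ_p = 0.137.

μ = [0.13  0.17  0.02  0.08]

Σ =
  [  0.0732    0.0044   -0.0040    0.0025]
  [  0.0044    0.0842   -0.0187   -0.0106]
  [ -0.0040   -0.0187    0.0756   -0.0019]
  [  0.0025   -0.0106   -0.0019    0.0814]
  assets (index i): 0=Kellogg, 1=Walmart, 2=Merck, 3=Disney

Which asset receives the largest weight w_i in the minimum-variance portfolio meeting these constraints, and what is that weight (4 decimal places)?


Walmart (0.4709)

u=Σ⁻¹μ = [1.6468  2.3024  0.9527  1.2543]
v=Σ⁻¹𝟙 = [13.1469  17.1353  18.5271  14.5451]
a=μᵀu=0.724894  b=𝟙ᵀu=6.156236  c=𝟙ᵀv=63.354345  D=ac−b²=8.025961
λ₁=(c·0.137−b)/D = (63.354345·0.137−6.156236)/8.025961 = 0.314393
λ₂=(a−b·0.137)/D = (0.724894−6.156236·0.137)/8.025961 = -0.014766
w* = 0.314393·u + -0.014766·v:
  w_0 = 0.314393·1.6468 + -0.014766·13.1469 = 0.3236  (Kellogg)
  w_1 = 0.314393·2.3024 + -0.014766·17.1353 = 0.4709  (Walmart)
  w_2 = 0.314393·0.9527 + -0.014766·18.5271 = 0.0260  (Merck)
  w_3 = 0.314393·1.2543 + -0.014766·14.5451 = 0.1796  (Disney)
Σw_i=1.0000  μᵀw=0.1370
σ²=wᵀΣw=λ₁·μ_p+λ₂ = 0.314393·0.137 + -0.014766 = 0.028306 ≈ 0.0283


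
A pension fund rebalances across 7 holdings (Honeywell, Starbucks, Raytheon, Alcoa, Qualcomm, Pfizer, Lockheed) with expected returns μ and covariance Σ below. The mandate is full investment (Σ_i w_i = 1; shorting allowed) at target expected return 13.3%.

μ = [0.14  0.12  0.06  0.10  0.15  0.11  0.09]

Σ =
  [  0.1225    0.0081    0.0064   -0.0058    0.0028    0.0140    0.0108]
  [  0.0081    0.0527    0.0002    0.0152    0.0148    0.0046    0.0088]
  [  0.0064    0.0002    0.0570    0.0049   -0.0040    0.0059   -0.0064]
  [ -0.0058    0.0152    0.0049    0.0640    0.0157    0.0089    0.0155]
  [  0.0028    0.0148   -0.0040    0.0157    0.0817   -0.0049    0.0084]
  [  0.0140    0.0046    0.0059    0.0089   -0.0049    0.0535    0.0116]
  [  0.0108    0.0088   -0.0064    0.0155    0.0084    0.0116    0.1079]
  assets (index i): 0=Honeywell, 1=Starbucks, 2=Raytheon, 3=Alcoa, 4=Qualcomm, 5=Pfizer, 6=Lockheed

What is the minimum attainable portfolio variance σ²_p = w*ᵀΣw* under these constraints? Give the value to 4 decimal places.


p=Σ⁻¹μ = [0.7839  1.3587  0.8906  0.5562  1.5635  1.6167  0.3222]
q=Σ⁻¹𝟙 = [4.6058  11.4909  16.3893  6.4268  9.7748  13.2746  5.7305]
a=μᵀp=0.823221  b=𝟙ᵀp=7.091919  c=𝟙ᵀq=67.692588  D=ac−b²=5.430627
λ₁=(c·0.133−b)/D = (67.692588·0.133−7.091919)/5.430627 = 0.351929
λ₂=(a−b·0.133)/D = (0.823221−7.091919·0.133)/5.430627 = -0.022098
w* = 0.351929·p + -0.022098·q:
  w_0 = 0.351929·0.7839 + -0.022098·4.6058 = 0.1741  (Honeywell)
  w_1 = 0.351929·1.3587 + -0.022098·11.4909 = 0.2243  (Starbucks)
  w_2 = 0.351929·0.8906 + -0.022098·16.3893 = -0.0487  (Raytheon)
  w_3 = 0.351929·0.5562 + -0.022098·6.4268 = 0.0537  (Alcoa)
  w_4 = 0.351929·1.5635 + -0.022098·9.7748 = 0.3342  (Qualcomm)
  w_5 = 0.351929·1.6167 + -0.022098·13.2746 = 0.2756  (Pfizer)
  w_6 = 0.351929·0.3222 + -0.022098·5.7305 = -0.0132  (Lockheed)
Σw_i=1.0000  μᵀw=0.1330
σ²=wᵀΣw=λ₁·μ_p+λ₂ = 0.351929·0.133 + -0.022098 = 0.024709 ≈ 0.0247

0.0247
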